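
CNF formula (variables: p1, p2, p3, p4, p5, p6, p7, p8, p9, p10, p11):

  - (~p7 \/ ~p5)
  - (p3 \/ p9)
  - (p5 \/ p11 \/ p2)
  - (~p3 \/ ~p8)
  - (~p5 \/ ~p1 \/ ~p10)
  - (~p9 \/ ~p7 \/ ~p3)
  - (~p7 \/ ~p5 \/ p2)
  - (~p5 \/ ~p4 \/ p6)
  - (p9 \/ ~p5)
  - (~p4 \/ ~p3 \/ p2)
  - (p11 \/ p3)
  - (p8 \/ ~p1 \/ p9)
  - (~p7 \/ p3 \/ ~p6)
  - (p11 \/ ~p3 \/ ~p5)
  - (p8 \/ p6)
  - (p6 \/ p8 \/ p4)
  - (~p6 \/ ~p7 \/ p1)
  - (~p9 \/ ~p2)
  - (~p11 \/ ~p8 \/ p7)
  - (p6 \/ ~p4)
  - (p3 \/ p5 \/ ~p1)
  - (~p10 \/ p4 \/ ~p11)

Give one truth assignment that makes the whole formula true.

Pure literal: p10 appears only negated; assign p10 = False.
Set p1 = False and propagate.
For the remaining variables, p2 = True, p3 = True, p4 = True, p5 = False, p6 = True, p7 = False, p8 = False, p9 = False, p11 = False works.
Every clause has at least one true literal under this assignment.

p1=F, p2=T, p3=T, p4=T, p5=F, p6=T, p7=F, p8=F, p9=F, p10=F, p11=F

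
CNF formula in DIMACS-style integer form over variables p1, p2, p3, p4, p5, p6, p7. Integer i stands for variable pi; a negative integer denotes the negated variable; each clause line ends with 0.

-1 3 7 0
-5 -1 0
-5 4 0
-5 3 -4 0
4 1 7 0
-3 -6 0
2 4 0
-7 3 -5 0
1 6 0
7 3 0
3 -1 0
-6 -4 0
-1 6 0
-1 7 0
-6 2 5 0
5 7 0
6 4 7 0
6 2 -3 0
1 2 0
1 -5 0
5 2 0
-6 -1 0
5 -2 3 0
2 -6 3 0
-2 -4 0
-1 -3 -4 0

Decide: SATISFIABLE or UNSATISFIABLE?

p1 = True:
  propagation gives p5=False, p3=True, p6=False; an empty clause results — contradiction.
p1 = False:
  propagation gives p6=True, p3=False, p7=True, p5=False; an empty clause results — contradiction.
Every branch closes, so no satisfying assignment exists.

UNSATISFIABLE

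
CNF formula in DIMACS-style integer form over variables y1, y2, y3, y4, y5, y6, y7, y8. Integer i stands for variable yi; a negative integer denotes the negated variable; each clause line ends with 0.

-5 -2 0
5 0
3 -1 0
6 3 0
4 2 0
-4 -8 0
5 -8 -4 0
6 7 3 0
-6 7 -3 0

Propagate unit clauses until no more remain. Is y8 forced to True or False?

(y5) stands alone — y5 = True.
(¬y2 ∨ ¬y5) with y5 = True leaves only ¬y2, so y2 = False.
(y2 ∨ y4): since y2 = False, the clause reduces to (y4). y4 = True.
(¬y4 ∨ ¬y8) with y4 = True leaves only ¬y8, so y8 = False.

False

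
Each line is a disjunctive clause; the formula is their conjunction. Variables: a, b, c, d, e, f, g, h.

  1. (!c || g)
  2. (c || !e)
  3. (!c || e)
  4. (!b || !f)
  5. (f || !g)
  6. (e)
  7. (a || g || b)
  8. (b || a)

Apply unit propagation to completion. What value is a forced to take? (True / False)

True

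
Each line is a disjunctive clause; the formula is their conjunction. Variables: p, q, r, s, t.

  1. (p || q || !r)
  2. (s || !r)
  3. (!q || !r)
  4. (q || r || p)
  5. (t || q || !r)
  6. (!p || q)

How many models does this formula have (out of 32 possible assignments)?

8

Split on q, then r.
  q=1, r=1: a clause becomes empty — 0.
  q=1, r=0: p, s, t free → 2^3 = 8.
  q=0, r=1: a clause becomes empty — 0.
  q=0, r=0: a clause becomes empty — 0.
Total: 0 + 8 + 0 + 0 = 8.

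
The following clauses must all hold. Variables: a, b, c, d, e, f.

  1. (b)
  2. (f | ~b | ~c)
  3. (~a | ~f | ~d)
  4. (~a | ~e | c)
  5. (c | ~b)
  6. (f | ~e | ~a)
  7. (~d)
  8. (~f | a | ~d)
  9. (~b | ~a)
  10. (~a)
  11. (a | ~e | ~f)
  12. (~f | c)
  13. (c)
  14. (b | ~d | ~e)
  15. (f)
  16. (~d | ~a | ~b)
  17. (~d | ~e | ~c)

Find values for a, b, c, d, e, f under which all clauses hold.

(b) is a unit clause, so b = True.
Unit propagation: (c) forces c = True.
(f) is a unit clause, so f = True.
Unit propagation: (~d) forces d = False.
(~a) is a unit clause, so a = False.
The clause (~e) is unit: e must be False.

a=False, b=True, c=True, d=False, e=False, f=True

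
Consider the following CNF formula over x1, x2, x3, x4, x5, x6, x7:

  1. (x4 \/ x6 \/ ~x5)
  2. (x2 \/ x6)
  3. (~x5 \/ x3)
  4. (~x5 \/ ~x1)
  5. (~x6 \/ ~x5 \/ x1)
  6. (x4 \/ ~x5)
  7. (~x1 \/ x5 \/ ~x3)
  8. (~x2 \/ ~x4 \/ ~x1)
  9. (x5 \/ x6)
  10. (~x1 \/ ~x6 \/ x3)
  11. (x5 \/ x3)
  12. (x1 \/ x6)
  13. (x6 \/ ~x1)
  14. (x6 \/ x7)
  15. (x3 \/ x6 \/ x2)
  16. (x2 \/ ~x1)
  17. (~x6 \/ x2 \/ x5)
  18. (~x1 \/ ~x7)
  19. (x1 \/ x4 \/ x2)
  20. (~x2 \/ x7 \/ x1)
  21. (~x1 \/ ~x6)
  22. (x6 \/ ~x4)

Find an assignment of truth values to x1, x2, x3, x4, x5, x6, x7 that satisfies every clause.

Branch on x1: take x1 = False.
  then x6 is forced to True.
  then x5 is forced to False.
  then x3 is forced to True.
  then x2 is forced to True.
  then x7 is forced to True.
x4 is now unconstrained; take x4 = False.

x1 = F  x2 = T  x3 = T  x4 = F  x5 = F  x6 = T  x7 = T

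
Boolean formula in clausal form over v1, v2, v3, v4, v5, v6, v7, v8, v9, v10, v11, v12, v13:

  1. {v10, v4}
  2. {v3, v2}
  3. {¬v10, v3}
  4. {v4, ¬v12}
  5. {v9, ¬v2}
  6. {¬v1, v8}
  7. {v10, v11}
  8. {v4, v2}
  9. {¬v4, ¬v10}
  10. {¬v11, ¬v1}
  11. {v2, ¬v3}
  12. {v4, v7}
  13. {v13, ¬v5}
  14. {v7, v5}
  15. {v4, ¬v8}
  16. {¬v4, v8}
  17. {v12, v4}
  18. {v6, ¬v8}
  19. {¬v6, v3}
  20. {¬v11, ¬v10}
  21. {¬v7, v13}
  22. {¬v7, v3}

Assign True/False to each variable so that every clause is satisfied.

v1=False  v2=True  v3=True  v4=True  v5=True  v6=True  v7=False  v8=True  v9=True  v10=False  v11=True  v12=True  v13=True

Check each clause:
  1. {v4, v10} — v4 is true.
  2. {v3, v2} — v2 is true.
  3. {v3, ¬v10} — v3 is true.
  4. {v4, ¬v12} — v4 is true.
  5. {v9, ¬v2} — v9 is true.
  6. {¬v1, v8} — v8 is true.
  7. {v10, v11} — v11 is true.
  8. {v2, v4} — v2 is true.
  9. {¬v10, ¬v4} — ¬v10 is true.
  10. {¬v11, ¬v1} — ¬v1 is true.
  11. {¬v3, v2} — v2 is true.
  12. {v4, v7} — v4 is true.
  13. {v13, ¬v5} — v13 is true.
  14. {v5, v7} — v5 is true.
  15. {¬v8, v4} — v4 is true.
  16. {¬v4, v8} — v8 is true.
  17. {v4, v12} — v4 is true.
  18. {v6, ¬v8} — v6 is true.
  19. {v3, ¬v6} — v3 is true.
  20. {¬v10, ¬v11} — ¬v10 is true.
  21. {¬v7, v13} — ¬v7 is true.
  22. {v3, ¬v7} — ¬v7 is true.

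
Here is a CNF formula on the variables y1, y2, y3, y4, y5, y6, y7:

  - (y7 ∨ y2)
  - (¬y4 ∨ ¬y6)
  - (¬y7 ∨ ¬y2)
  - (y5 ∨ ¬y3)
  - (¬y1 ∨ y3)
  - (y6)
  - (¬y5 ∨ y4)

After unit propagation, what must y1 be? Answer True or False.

Unit clause (y6) sets y6 = True.
From (¬y6 ∨ ¬y4) and y6 = True: y4 = False.
(y4 ∨ ¬y5) with y4 = False leaves only ¬y5, so y5 = False.
(y5 ∨ ¬y3) with y5 = False leaves only ¬y3, so y3 = False.
(y3 ∨ ¬y1) with y3 = False leaves only ¬y1, so y1 = False.

False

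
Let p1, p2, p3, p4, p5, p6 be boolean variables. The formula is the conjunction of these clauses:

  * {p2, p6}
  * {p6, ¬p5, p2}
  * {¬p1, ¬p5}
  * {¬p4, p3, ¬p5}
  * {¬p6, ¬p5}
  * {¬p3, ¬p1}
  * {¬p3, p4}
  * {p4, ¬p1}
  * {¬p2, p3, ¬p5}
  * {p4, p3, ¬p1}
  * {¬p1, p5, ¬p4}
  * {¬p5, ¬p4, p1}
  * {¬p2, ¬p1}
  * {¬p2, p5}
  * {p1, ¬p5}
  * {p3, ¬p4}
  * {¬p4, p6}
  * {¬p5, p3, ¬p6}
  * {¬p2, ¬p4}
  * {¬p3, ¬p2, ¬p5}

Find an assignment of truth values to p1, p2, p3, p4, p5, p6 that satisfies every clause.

p1 = False  p2 = False  p3 = True  p4 = True  p5 = False  p6 = True

Check each clause:
  1. {p2, p6} — p6 is true.
  2. {¬p5, p6, p2} — ¬p5 is true.
  3. {¬p5, ¬p1} — ¬p5 is true.
  4. {¬p4, p3, ¬p5} — p3 is true.
  5. {¬p6, ¬p5} — ¬p5 is true.
  6. {¬p1, ¬p3} — ¬p1 is true.
  7. {p4, ¬p3} — p4 is true.
  8. {p4, ¬p1} — p4 is true.
  9. {¬p2, p3, ¬p5} — p3 is true.
  10. {p4, p3, ¬p1} — p3 is true.
  11. {¬p4, p5, ¬p1} — ¬p1 is true.
  12. {p1, ¬p4, ¬p5} — ¬p5 is true.
  13. {¬p2, ¬p1} — ¬p2 is true.
  14. {p5, ¬p2} — ¬p2 is true.
  15. {¬p5, p1} — ¬p5 is true.
  16. {p3, ¬p4} — p3 is true.
  17. {p6, ¬p4} — p6 is true.
  18. {¬p6, p3, ¬p5} — p3 is true.
  19. {¬p2, ¬p4} — ¬p2 is true.
  20. {¬p2, ¬p5, ¬p3} — ¬p5 is true.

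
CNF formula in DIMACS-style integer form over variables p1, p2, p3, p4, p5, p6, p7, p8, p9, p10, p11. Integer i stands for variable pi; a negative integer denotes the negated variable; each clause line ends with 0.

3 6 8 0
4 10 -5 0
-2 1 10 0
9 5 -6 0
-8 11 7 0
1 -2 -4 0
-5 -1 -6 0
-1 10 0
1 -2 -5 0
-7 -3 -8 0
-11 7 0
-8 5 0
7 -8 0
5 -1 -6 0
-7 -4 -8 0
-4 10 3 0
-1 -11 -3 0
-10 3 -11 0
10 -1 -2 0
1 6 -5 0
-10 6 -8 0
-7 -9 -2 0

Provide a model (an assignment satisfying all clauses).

p1=False, p2=False, p3=True, p4=False, p5=False, p6=True, p7=False, p8=False, p9=True, p10=False, p11=False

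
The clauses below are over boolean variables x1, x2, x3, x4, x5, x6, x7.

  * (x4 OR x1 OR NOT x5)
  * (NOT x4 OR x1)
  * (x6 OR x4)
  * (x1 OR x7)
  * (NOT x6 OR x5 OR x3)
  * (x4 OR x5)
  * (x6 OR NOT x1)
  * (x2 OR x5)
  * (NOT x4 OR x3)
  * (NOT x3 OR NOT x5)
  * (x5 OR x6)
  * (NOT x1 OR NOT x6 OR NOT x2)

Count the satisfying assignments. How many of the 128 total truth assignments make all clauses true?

2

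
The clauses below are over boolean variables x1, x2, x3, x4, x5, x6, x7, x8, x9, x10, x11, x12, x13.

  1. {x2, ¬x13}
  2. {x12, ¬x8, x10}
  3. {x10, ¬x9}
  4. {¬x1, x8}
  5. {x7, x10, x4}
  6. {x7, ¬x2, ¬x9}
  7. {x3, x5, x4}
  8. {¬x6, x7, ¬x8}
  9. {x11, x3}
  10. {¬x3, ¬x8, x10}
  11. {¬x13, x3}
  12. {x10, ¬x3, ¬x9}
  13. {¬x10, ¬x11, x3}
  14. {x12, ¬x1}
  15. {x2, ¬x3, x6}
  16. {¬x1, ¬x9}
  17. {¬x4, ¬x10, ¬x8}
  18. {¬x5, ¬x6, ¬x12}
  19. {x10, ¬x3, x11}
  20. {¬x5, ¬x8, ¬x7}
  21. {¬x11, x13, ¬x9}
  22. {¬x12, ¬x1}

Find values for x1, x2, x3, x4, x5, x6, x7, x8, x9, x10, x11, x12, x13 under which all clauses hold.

x1 = False  x2 = True  x3 = True  x4 = False  x5 = False  x6 = False  x7 = False  x8 = True  x9 = False  x10 = True  x11 = True  x12 = False  x13 = True

x1 occurs only negated in the remaining clauses — set x1 = False.
x9 occurs only negated in the remaining clauses — set x9 = False.
Set x2 = True and propagate.
The remaining clauses are satisfied by x3 = True, x4 = False, x5 = False, x6 = False, x7 = False, x8 = True, x10 = True, x11 = True, x12 = False, x13 = True.
Every clause has at least one true literal under this assignment.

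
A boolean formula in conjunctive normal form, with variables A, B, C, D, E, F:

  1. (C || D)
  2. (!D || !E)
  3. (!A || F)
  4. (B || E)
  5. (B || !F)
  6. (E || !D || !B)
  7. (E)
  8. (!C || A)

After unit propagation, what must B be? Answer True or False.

True

Unit clause (E) sets E = True.
In (!E || !D), !E is now false; !D must hold, so D = False.
(C || D): since D = False, the clause reduces to (C). C = True.
From (!C || A) and C = True: A = True.
(F || !A) with A = True leaves only F, so F = True.
(!F || B): since F = True, the clause reduces to (B). B = True.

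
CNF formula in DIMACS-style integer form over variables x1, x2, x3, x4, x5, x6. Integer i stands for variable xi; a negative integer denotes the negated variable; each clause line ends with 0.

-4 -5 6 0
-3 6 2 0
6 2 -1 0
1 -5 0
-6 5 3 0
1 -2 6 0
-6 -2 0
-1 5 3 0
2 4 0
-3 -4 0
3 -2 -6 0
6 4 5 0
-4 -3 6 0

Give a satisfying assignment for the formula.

x1=False, x2=False, x3=False, x4=True, x5=False, x6=False

Set x1 = False and propagate.
  then x5 is forced to False.
Try x2 = False.
  then x4 is forced to True.
  then x3 is forced to False.
  then x6 is forced to False.
Every clause has at least one true literal under this assignment.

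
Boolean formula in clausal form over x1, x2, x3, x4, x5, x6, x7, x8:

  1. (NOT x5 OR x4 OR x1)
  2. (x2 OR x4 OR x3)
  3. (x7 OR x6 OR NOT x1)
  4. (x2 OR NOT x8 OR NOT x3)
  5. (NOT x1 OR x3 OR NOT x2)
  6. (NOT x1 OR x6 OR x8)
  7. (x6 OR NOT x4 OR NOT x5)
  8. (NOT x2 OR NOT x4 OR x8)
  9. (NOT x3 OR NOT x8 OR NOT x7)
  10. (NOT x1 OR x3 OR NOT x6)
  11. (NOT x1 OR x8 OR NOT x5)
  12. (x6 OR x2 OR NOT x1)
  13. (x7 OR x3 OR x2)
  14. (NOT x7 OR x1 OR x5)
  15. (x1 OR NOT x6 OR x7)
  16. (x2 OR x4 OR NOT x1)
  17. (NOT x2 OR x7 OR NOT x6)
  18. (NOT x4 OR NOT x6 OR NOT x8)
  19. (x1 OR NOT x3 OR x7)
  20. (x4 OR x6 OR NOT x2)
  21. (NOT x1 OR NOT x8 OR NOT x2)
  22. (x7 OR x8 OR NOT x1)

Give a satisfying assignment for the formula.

x1 = F  x2 = T  x3 = F  x4 = T  x5 = F  x6 = F  x7 = F  x8 = T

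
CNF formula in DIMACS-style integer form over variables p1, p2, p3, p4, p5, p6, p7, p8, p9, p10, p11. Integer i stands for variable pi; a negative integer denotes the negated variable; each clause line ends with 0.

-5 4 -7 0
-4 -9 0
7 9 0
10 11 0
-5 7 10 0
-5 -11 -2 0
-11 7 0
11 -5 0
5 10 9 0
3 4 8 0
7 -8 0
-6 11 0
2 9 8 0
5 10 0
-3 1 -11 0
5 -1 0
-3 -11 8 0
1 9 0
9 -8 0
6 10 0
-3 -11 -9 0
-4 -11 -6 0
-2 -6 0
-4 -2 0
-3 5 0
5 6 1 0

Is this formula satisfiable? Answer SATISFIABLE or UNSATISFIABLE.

Pure literal: p10 appears only positively; assign p10 = True.
Try p1 = False.
  then p9 is forced to True.
  then p4 is forced to False.
Try p2 = False.
Try p3 = False.
  then p8 is forced to True.
  then p7 is forced to True.
  then p5 is forced to False.
  then p6 is forced to True.
  then p11 is forced to True.
So p1 = 0, p2 = 0, p3 = 0, p4 = 0, p5 = 0, p6 = 1, p7 = 1, p8 = 1, p9 = 1, p10 = 1, p11 = 1 is a satisfying assignment.

SATISFIABLE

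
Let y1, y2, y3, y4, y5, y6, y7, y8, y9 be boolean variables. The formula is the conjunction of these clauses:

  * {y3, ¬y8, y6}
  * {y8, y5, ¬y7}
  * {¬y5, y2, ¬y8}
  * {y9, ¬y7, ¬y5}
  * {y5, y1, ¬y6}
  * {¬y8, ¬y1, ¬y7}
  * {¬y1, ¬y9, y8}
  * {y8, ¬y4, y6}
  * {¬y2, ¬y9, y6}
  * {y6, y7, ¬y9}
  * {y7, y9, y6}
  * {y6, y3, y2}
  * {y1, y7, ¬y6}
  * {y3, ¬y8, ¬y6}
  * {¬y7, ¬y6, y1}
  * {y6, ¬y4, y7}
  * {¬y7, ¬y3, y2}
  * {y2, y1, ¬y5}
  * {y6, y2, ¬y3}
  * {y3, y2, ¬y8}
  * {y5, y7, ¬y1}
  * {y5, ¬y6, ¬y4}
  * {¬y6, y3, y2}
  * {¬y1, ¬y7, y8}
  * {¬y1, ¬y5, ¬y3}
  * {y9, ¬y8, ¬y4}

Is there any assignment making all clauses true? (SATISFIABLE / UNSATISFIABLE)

SATISFIABLE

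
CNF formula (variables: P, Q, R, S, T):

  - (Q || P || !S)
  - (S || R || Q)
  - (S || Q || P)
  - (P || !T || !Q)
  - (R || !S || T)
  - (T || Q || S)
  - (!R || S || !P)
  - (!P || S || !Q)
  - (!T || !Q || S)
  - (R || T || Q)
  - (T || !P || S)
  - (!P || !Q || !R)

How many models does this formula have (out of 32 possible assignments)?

The models are:
  P=0 Q=1 R=0 S=0 T=0
  P=0 Q=1 R=1 S=0 T=0
  P=0 Q=1 R=1 S=1 T=0
  P=1 Q=0 R=0 S=1 T=1
  P=1 Q=0 R=1 S=1 T=0
  P=1 Q=0 R=1 S=1 T=1
  P=1 Q=1 R=0 S=1 T=1
That's 7 in total.

7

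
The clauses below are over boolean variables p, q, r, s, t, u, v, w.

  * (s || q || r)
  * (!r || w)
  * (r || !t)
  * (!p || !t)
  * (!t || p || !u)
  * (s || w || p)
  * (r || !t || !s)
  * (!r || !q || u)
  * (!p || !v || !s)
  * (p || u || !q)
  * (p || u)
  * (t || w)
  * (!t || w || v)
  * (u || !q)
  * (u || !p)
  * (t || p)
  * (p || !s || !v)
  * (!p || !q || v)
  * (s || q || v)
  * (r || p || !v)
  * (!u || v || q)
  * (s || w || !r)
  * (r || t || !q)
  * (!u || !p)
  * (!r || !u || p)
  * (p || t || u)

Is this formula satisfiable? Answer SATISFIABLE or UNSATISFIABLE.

p = True:
  propagation gives t=False, w=True, u=True; an empty clause results — contradiction.
p = False:
  propagation gives u=True, t=False; an empty clause results — contradiction.
Every branch closes, so no satisfying assignment exists.

UNSATISFIABLE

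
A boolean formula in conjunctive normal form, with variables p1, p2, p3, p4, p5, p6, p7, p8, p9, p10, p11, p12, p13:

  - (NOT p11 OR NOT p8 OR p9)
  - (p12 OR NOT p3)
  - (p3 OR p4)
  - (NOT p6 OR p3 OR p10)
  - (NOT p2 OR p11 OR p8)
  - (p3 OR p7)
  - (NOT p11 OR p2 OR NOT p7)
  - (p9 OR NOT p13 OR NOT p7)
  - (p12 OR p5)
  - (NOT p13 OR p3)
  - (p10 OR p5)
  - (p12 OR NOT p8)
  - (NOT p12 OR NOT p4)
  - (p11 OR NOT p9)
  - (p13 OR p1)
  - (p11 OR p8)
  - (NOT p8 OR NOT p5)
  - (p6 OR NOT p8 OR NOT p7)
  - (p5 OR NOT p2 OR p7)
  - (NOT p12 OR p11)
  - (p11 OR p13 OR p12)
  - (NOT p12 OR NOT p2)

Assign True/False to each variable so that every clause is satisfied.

p1 = T  p2 = F  p3 = T  p4 = F  p5 = T  p6 = F  p7 = F  p8 = F  p9 = F  p10 = T  p11 = T  p12 = T  p13 = T

p1 occurs only positively in the remaining clauses — set p1 = True.
p10 occurs only positively in the remaining clauses — set p10 = True.
Try p2 = False.
Try p3 = True.
  then p12 is forced to True.
  then p4 is forced to False.
  then p11 is forced to True.
  then p7 is forced to False.
Set p5 = True and propagate.
  then p8 is forced to False.
p6, p9, p13 are now unconstrained; take p6 = False, p9 = False, p13 = True.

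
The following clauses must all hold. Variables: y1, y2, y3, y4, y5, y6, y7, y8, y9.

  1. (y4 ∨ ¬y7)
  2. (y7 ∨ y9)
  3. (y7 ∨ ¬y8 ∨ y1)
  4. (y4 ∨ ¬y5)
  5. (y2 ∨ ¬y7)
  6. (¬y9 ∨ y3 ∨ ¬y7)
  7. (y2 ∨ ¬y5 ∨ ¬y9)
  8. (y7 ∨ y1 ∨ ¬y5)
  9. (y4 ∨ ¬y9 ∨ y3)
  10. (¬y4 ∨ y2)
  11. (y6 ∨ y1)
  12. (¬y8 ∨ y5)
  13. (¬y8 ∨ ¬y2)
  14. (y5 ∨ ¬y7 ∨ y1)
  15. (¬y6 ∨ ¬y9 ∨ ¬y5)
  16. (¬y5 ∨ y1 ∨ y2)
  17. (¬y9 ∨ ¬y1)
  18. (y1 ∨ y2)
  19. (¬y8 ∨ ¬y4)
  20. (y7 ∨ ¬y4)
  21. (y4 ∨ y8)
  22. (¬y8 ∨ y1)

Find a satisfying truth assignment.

Pure literal: y3 appears only positively; assign y3 = True.
Try y1 = True.
  then y9 is forced to False.
  then y7 is forced to True.
  then y4 is forced to True.
  then y2 is forced to True.
  then y8 is forced to False.
y5, y6 are now unconstrained; take y5 = False, y6 = True.

y1=1  y2=1  y3=1  y4=1  y5=0  y6=1  y7=1  y8=0  y9=0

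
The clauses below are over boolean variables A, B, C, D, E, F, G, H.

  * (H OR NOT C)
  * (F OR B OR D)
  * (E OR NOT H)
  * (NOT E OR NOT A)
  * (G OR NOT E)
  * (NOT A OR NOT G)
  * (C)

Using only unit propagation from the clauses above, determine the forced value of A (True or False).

False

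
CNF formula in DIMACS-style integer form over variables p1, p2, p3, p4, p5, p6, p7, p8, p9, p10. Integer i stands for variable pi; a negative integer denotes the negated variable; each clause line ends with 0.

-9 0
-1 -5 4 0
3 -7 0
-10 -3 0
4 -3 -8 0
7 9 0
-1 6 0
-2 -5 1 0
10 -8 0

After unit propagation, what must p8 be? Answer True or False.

Unit clause (!p9) sets p9 = False.
From (p7 || p9) and p9 = False: p7 = True.
In (!p7 || p3), !p7 is now false; p3 must hold, so p3 = True.
(!p10 || !p3): since p3 = True, the clause reduces to (!p10). p10 = False.
In (!p8 || p10), p10 is now false; !p8 must hold, so p8 = False.

False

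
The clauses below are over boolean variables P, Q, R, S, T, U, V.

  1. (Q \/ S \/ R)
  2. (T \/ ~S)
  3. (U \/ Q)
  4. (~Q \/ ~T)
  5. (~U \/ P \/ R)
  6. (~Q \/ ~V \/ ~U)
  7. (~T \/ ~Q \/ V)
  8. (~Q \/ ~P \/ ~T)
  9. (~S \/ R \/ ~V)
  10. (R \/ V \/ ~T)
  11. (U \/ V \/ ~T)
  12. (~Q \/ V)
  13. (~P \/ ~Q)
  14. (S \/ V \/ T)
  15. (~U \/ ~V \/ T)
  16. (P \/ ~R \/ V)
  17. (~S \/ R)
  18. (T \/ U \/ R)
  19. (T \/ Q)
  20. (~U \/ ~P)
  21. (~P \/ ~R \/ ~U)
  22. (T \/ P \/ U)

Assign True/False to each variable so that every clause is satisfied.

Set P = False and propagate.
The remaining clauses are satisfied by Q = False, R = True, S = False, T = True, U = True, V = True.

P=F, Q=F, R=T, S=F, T=T, U=T, V=T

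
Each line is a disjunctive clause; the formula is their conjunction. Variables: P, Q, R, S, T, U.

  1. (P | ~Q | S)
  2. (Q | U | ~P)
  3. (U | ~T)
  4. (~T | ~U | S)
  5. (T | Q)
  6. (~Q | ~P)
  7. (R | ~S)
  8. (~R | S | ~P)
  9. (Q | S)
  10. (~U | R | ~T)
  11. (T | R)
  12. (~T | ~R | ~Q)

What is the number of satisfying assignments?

4

The models are:
  P=0 Q=0 R=1 S=1 T=1 U=1
  P=0 Q=1 R=1 S=1 T=0 U=0
  P=0 Q=1 R=1 S=1 T=0 U=1
  P=1 Q=0 R=1 S=1 T=1 U=1
Count: 4.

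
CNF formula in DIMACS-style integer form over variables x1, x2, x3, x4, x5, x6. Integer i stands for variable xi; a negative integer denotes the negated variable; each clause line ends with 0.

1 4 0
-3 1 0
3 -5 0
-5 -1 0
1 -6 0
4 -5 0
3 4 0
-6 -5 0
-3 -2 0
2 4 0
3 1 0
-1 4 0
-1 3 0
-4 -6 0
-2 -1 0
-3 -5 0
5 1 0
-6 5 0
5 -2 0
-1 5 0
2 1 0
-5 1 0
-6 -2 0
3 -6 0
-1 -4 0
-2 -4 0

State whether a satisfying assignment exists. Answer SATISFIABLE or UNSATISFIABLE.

x1 = True:
  propagation gives x5=False; an empty clause results — contradiction.
x1 = False:
  propagation gives x4=True, x3=False; an empty clause results — contradiction.
Every branch closes, so no satisfying assignment exists.

UNSATISFIABLE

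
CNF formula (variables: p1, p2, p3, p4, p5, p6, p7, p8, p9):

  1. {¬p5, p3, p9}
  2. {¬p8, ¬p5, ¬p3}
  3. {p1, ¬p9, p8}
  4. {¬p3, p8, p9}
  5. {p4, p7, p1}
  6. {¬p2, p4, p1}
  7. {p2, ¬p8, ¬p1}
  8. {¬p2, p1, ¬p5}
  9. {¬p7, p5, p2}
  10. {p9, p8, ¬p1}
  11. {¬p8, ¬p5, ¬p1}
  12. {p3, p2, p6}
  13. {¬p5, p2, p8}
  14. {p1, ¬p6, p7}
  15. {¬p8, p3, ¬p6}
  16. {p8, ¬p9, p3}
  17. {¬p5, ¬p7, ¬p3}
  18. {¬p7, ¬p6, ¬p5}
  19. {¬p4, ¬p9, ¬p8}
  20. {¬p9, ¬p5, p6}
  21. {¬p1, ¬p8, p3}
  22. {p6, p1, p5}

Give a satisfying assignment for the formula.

p1=True, p2=False, p3=True, p4=True, p5=False, p6=True, p7=False, p8=False, p9=True

Check each clause:
  1. {p9, ¬p5, p3} — p3 is true.
  2. {¬p8, ¬p5, ¬p3} — ¬p8 is true.
  3. {p8, ¬p9, p1} — p1 is true.
  4. {¬p3, p9, p8} — p9 is true.
  5. {p1, p7, p4} — p1 is true.
  6. {p4, p1, ¬p2} — p1 is true.
  7. {¬p8, ¬p1, p2} — ¬p8 is true.
  8. {¬p2, ¬p5, p1} — p1 is true.
  9. {p2, p5, ¬p7} — ¬p7 is true.
  10. {¬p1, p8, p9} — p9 is true.
  11. {¬p5, ¬p1, ¬p8} — ¬p8 is true.
  12. {p2, p6, p3} — p3 is true.
  13. {¬p5, p2, p8} — ¬p5 is true.
  14. {p7, ¬p6, p1} — p1 is true.
  15. {p3, ¬p8, ¬p6} — ¬p8 is true.
  16. {p3, p8, ¬p9} — p3 is true.
  17. {¬p5, ¬p7, ¬p3} — ¬p7 is true.
  18. {¬p5, ¬p6, ¬p7} — ¬p7 is true.
  19. {¬p9, ¬p4, ¬p8} — ¬p8 is true.
  20. {¬p9, ¬p5, p6} — ¬p5 is true.
  21. {¬p1, ¬p8, p3} — ¬p8 is true.
  22. {p5, p1, p6} — p1 is true.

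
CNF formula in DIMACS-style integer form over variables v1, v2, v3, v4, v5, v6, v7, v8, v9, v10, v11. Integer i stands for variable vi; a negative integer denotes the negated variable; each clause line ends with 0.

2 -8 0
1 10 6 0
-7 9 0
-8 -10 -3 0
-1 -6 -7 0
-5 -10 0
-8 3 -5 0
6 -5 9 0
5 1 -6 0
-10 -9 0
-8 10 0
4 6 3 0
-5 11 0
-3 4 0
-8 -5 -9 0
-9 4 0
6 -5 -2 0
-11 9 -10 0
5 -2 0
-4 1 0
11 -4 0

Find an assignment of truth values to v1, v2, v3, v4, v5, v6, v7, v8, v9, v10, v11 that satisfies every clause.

v1 = T, v2 = T, v3 = F, v4 = T, v5 = T, v6 = T, v7 = F, v8 = F, v9 = T, v10 = F, v11 = T

Check each clause:
  1. {¬v8, v2} — ¬v8 is true.
  2. {v6, v1, v10} — v1 is true.
  3. {v9, ¬v7} — ¬v7 is true.
  4. {¬v3, ¬v8, ¬v10} — ¬v8 is true.
  5. {¬v7, ¬v1, ¬v6} — ¬v7 is true.
  6. {¬v5, ¬v10} — ¬v10 is true.
  7. {¬v8, v3, ¬v5} — ¬v8 is true.
  8. {v9, ¬v5, v6} — v9 is true.
  9. {¬v6, v5, v1} — v1 is true.
  10. {¬v10, ¬v9} — ¬v10 is true.
  11. {v10, ¬v8} — ¬v8 is true.
  12. {v3, v4, v6} — v4 is true.
  13. {¬v5, v11} — v11 is true.
  14. {v4, ¬v3} — v4 is true.
  15. {¬v9, ¬v8, ¬v5} — ¬v8 is true.
  16. {v4, ¬v9} — v4 is true.
  17. {¬v5, v6, ¬v2} — v6 is true.
  18. {¬v10, v9, ¬v11} — v9 is true.
  19. {¬v2, v5} — v5 is true.
  20. {¬v4, v1} — v1 is true.
  21. {v11, ¬v4} — v11 is true.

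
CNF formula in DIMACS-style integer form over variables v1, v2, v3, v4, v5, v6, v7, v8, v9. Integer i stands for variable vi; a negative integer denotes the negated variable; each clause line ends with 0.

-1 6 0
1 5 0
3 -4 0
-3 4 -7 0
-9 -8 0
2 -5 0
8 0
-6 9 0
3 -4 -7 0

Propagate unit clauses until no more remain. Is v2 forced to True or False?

True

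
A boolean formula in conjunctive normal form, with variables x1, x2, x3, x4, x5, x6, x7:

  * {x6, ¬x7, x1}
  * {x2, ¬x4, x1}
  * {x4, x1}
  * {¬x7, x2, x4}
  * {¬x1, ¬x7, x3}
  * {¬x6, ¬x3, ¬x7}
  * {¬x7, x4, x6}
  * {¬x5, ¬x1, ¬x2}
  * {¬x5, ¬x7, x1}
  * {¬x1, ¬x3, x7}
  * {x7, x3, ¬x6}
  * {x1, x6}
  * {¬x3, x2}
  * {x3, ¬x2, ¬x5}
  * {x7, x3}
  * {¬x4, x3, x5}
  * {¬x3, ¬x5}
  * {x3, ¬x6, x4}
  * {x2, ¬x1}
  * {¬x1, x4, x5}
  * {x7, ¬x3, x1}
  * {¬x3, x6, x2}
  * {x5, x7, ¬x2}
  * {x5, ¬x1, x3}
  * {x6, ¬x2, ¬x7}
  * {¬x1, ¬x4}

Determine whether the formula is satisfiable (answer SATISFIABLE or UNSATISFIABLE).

UNSATISFIABLE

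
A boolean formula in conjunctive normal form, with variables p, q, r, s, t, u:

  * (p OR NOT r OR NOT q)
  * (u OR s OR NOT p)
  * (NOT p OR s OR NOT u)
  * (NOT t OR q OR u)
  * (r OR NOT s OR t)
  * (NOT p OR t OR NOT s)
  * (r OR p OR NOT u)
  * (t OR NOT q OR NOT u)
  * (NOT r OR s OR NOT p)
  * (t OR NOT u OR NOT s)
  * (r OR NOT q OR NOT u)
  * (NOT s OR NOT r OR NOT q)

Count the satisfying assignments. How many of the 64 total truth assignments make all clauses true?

12

Split on s, then u.
  s=1, u=1: remaining (p,q,r,t) ∈ {(0,0,1,1); (1,0,0,1); (1,0,1,1)} — 3.
  s=1, u=0: remaining (p,q,r,t) ∈ {(0,0,1,0); (0,1,0,1); (1,1,0,1)} — 3.
  s=0, u=1: remaining (p,q,r,t) ∈ {(0,0,1,0); (0,0,1,1)} — 2.
  s=0, u=0: remaining (p,q,r,t) ∈ {(0,0,0,0); (0,0,1,0); (0,1,0,0); (0,1,0,1)} — 4.
Total: 3 + 3 + 2 + 4 = 12.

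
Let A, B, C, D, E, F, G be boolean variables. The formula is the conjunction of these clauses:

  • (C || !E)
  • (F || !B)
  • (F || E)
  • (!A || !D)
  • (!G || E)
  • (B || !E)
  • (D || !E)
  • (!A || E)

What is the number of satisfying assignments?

Case analysis on E and A:
  E=T, A=T: a clause becomes empty — 0.
  E=T, A=F: remaining (B,C,D,F,G) ∈ {(T,T,T,T,F); (T,T,T,T,T)} — 2.
  E=F, A=T: a clause becomes empty — 0.
  E=F, A=F: forces F=T; G=F; B, C, D free → 2^3 = 8.
Total: 0 + 2 + 0 + 8 = 10.

10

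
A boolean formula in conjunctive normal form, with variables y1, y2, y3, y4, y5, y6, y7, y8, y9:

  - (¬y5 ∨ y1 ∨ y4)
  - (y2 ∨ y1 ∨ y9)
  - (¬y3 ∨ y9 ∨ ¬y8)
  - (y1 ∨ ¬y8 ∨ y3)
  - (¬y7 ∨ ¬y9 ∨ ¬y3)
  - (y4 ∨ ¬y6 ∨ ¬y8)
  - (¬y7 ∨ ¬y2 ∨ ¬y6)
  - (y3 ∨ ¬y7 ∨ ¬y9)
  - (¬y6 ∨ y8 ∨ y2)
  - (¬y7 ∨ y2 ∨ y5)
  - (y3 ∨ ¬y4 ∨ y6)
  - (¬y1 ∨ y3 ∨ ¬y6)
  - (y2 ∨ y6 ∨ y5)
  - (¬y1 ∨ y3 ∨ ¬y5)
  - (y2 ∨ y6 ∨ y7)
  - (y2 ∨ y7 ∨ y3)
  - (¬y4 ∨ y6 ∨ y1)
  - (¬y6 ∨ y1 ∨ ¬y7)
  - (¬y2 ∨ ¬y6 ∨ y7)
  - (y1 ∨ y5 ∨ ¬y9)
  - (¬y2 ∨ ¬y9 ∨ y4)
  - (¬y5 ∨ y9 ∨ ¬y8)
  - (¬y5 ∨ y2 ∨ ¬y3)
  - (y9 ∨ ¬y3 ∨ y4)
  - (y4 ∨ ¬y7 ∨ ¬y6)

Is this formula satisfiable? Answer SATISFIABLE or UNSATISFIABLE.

SATISFIABLE

Try y1 = True.
The remaining clauses are satisfied by y2 = True, y3 = True, y4 = True, y5 = True, y6 = False, y7 = False, y8 = False, y9 = False.
So y1 = T, y2 = T, y3 = T, y4 = T, y5 = T, y6 = F, y7 = F, y8 = F, y9 = F is a satisfying assignment.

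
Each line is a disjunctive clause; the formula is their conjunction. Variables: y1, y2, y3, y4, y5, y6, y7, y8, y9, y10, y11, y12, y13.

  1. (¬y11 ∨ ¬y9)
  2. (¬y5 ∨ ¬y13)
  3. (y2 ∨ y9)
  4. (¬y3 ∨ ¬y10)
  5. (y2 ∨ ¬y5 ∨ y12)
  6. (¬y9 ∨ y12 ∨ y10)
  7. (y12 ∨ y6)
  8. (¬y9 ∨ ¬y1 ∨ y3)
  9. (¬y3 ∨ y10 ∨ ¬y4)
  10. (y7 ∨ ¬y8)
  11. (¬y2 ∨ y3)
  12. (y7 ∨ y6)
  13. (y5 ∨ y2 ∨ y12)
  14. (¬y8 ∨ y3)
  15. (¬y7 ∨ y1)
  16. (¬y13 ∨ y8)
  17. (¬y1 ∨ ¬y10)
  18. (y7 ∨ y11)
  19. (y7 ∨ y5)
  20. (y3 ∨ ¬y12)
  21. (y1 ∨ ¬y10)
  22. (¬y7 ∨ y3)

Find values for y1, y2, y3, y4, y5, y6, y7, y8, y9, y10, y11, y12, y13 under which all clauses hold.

y4 occurs only negated in the remaining clauses — set y4 = False.
Pure literal: y13 appears only negated; assign y13 = False.
Set y1 = True and propagate.
  then y10 is forced to False.
Try y2 = False.
  then y9 is forced to True.
  then y11 is forced to False.
  then y12 is forced to True.
  then y3 is forced to True.
  then y7 is forced to True.
y5, y6, y8 are now unconstrained; take y5 = True, y6 = False, y8 = False.
Every clause has at least one true literal under this assignment.

y1=T, y2=F, y3=T, y4=F, y5=T, y6=F, y7=T, y8=F, y9=T, y10=F, y11=F, y12=T, y13=F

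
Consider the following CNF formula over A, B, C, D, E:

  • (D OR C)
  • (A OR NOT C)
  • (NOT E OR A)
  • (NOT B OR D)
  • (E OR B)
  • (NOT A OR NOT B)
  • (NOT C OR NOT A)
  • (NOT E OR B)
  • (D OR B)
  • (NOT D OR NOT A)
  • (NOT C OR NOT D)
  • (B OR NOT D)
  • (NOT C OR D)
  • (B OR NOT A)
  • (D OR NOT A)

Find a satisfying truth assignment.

A = F  B = T  C = F  D = T  E = F

Check each clause:
  1. (D OR C) — D is true.
  2. (NOT C OR A) — NOT C is true.
  3. (A OR NOT E) — NOT E is true.
  4. (NOT B OR D) — D is true.
  5. (E OR B) — B is true.
  6. (NOT A OR NOT B) — NOT A is true.
  7. (NOT A OR NOT C) — NOT C is true.
  8. (B OR NOT E) — B is true.
  9. (D OR B) — B is true.
  10. (NOT A OR NOT D) — NOT A is true.
  11. (NOT D OR NOT C) — NOT C is true.
  12. (NOT D OR B) — B is true.
  13. (NOT C OR D) — D is true.
  14. (NOT A OR B) — B is true.
  15. (D OR NOT A) — D is true.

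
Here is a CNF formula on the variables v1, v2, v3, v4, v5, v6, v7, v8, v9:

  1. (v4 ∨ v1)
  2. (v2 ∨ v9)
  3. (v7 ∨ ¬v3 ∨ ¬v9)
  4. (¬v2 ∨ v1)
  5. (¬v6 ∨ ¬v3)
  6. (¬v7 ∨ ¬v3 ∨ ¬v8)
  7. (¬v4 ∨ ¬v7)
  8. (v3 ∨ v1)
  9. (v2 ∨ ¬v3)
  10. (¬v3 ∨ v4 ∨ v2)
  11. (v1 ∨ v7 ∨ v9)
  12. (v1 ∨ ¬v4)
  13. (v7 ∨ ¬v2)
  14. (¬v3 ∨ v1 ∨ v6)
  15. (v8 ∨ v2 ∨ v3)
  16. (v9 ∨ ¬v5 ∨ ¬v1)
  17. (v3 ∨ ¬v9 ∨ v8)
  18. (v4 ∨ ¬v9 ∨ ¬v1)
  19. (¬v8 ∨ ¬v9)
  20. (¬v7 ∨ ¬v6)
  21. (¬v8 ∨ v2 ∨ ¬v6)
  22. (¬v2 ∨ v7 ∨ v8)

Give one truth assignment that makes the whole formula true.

v1=1  v2=1  v3=0  v4=0  v5=0  v6=0  v7=1  v8=1  v9=0

v5 occurs only negated in the remaining clauses — set v5 = False.
Branch on v1: take v1 = True.
Set v2 = True and propagate.
  then v7 is forced to True.
  then v4 is forced to False.
  then v9 is forced to False.
  then v6 is forced to False.
Set v3 = False and propagate.
v8 is now unconstrained; take v8 = True.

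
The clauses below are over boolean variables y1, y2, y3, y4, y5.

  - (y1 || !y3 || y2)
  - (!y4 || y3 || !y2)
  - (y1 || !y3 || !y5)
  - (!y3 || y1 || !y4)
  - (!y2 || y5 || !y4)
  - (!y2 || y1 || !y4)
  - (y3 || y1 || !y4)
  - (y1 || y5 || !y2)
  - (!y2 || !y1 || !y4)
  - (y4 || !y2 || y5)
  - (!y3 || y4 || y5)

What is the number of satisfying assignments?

Case analysis on y4 and y1:
  y4=T, y1=T: remaining (y2,y3,y5) ∈ {(F,F,F); (F,F,T); (F,T,F); (F,T,T)} — 4.
  y4=T, y1=F: a clause becomes empty — 0.
  y4=F, y1=T: 5 of the 8 assignments to (y2,y3,y5) work.
  y4=F, y1=F: remaining (y2,y3,y5) ∈ {(F,F,F); (F,F,T); (T,F,T)} — 3.
Total: 4 + 0 + 5 + 3 = 12.

12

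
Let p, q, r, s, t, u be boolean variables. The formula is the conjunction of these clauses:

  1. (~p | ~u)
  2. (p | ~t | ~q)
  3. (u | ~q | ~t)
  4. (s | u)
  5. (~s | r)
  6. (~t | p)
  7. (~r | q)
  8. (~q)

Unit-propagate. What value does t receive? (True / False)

False

(~q) is a unit clause: q = False.
(q | ~r): since q = False, the clause reduces to (~r). r = False.
(r | ~s) with r = False leaves only ~s, so s = False.
From (s | u) and s = False: u = True.
(~u | ~p): since u = True, the clause reduces to (~p). p = False.
From (p | ~t) and p = False: t = False.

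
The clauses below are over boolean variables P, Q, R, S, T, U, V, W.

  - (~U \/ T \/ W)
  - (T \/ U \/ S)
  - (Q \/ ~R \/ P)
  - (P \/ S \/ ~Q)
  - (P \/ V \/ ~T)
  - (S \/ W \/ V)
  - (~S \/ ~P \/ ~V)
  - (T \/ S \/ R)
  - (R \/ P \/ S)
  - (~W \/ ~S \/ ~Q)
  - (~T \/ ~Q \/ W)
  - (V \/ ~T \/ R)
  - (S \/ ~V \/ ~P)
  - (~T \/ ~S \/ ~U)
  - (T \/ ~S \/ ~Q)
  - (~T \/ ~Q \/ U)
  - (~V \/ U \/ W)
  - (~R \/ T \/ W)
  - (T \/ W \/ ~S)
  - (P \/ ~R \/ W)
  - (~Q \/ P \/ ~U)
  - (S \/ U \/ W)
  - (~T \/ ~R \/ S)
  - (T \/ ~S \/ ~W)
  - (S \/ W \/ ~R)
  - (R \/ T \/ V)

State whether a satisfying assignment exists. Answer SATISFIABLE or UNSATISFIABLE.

Branch on P: take P = True.
Branch on Q: take Q = True.
Try R = True.
For the remaining variables, S = False, T = False, U = True, V = False, W = True works.
Every clause has at least one true literal under this assignment.
So P = T, Q = T, R = T, S = F, T = F, U = T, V = F, W = T is a satisfying assignment.

SATISFIABLE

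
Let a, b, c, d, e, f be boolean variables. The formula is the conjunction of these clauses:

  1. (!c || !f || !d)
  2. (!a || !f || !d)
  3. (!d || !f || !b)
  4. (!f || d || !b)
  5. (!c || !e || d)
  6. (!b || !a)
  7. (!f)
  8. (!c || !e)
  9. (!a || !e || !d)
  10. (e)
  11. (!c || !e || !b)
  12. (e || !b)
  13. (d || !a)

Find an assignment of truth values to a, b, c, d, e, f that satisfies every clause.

a=F  b=F  c=F  d=T  e=T  f=F

The clause (!f) is unit: f must be False.
The clause (e) is unit: e must be True.
(!c) is a unit clause, so c = False.
Pure literal: a appears only negated; assign a = False.
b occurs only negated in the remaining clauses — set b = False.
d is now unconstrained; take d = True.
Every clause has at least one true literal under this assignment.
Check each clause:
  1. (!d || !f || !c) — !f is true.
  2. (!a || !d || !f) — !f is true.
  3. (!d || !f || !b) — !f is true.
  4. (!b || d || !f) — !f is true.
  5. (!e || !c || d) — d is true.
  6. (!b || !a) — !b is true.
  7. (!f) — !f is true.
  8. (!e || !c) — !c is true.
  9. (!e || !a || !d) — !a is true.
  10. (e) — e is true.
  11. (!b || !c || !e) — !c is true.
  12. (!b || e) — e is true.
  13. (!a || d) — d is true.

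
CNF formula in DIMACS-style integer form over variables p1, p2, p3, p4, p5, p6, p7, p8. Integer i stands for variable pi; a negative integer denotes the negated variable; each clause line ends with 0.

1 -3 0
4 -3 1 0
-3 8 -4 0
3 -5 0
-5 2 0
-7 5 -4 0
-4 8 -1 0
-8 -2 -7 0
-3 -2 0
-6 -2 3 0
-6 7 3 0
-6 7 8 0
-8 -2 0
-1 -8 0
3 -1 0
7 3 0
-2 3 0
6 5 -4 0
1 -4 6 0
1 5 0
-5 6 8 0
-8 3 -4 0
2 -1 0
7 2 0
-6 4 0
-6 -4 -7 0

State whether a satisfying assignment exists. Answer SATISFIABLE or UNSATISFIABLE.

UNSATISFIABLE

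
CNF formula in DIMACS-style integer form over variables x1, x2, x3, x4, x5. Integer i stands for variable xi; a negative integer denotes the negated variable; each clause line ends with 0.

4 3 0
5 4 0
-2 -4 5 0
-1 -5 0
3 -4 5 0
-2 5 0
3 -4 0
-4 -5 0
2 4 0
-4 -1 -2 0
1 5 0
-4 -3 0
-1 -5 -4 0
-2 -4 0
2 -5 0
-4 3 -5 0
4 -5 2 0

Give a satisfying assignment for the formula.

x1=False  x2=True  x3=True  x4=False  x5=True

Branch on x1: take x1 = False.
  then x5 is forced to True.
  then x4 is forced to False.
  then x3 is forced to True.
  then x2 is forced to True.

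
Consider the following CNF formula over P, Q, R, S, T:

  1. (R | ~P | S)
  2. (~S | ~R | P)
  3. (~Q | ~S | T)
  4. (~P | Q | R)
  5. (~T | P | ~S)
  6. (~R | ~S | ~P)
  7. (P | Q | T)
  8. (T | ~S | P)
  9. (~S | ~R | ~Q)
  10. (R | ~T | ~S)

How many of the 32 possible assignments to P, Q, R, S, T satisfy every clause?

10

Case analysis on S and P:
  S=T, P=T: a clause becomes empty — 0.
  S=T, P=F: a clause becomes empty — 0.
  S=F, P=T: remaining (Q,R,T) ∈ {(F,T,F); (F,T,T); (T,T,F); (T,T,T)} — 4.
  S=F, P=F: R free; 3 ways for (Q,T) × 2^1 = 6.
Total: 0 + 0 + 4 + 6 = 10.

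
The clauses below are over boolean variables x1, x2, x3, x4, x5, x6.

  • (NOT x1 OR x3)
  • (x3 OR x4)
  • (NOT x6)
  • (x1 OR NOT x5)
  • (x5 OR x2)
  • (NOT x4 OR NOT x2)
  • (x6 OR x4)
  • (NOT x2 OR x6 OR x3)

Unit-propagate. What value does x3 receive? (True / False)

Unit clause (NOT x6) sets x6 = False.
(x6 OR x4) with x6 = False leaves only x4, so x4 = True.
From (NOT x2 OR NOT x4) and x4 = True: x2 = False.
From (x5 OR x2) and x2 = False: x5 = True.
From (x1 OR NOT x5) and x5 = True: x1 = True.
In (NOT x1 OR x3), NOT x1 is now false; x3 must hold, so x3 = True.

True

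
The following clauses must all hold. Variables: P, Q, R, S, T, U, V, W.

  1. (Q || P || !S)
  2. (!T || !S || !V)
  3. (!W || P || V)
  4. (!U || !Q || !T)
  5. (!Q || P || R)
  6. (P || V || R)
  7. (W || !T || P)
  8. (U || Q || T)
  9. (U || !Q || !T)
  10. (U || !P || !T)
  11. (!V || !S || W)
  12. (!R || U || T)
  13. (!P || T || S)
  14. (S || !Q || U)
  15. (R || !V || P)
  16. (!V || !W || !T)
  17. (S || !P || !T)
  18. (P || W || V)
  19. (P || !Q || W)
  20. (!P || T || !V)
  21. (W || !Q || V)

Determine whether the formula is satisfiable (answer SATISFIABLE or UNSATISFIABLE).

SATISFIABLE

Set P = True and propagate.
The remaining clauses are satisfied by Q = False, R = True, S = True, T = True, U = True, V = False, W = True.
So P=1, Q=0, R=1, S=1, T=1, U=1, V=0, W=1 is a satisfying assignment.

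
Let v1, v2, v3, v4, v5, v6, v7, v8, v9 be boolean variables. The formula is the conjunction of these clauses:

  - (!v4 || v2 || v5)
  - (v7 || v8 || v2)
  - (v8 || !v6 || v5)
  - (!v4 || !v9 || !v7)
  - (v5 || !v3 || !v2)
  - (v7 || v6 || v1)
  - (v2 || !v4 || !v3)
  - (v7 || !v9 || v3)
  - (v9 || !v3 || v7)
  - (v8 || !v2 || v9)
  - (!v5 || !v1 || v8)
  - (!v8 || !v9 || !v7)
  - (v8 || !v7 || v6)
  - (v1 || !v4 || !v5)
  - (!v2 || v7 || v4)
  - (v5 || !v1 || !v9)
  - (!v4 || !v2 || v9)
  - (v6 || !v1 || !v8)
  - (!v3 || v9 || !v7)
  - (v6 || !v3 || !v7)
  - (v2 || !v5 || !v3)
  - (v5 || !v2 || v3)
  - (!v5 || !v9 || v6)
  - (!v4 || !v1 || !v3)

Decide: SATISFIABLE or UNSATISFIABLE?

Try v1 = False.
For the remaining variables, v2 = False, v3 = False, v4 = False, v5 = True, v6 = False, v7 = True, v8 = True, v9 = False works.
Every clause has at least one true literal under this assignment.
So v1 = F, v2 = F, v3 = F, v4 = F, v5 = T, v6 = F, v7 = T, v8 = T, v9 = F is a satisfying assignment.

SATISFIABLE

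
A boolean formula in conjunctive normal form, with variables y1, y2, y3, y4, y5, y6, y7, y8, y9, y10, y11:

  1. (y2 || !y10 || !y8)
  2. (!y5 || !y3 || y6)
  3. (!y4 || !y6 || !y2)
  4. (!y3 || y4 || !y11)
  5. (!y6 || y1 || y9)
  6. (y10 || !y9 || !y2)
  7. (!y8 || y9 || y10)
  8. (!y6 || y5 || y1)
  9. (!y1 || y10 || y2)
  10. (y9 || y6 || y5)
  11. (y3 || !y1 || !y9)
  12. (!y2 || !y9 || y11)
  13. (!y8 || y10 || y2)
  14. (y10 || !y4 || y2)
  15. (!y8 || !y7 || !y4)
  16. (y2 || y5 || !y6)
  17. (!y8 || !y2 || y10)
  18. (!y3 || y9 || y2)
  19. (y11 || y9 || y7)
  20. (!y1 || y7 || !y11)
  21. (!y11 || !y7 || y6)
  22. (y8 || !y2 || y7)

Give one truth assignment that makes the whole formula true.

Set y1 = False and propagate.
For the remaining variables, y2 = False, y3 = False, y4 = False, y5 = True, y6 = True, y7 = False, y8 = False, y9 = True, y10 = True, y11 = False works.
Every clause has at least one true literal under this assignment.

y1 = F, y2 = F, y3 = F, y4 = F, y5 = T, y6 = T, y7 = F, y8 = F, y9 = T, y10 = T, y11 = F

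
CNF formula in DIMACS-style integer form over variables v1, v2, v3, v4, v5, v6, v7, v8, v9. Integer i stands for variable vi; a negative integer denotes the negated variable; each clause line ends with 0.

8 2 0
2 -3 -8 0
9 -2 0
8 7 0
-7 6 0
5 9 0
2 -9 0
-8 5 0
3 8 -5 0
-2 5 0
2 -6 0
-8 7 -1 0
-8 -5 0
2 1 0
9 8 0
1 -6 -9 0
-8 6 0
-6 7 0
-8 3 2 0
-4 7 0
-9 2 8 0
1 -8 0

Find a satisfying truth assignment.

v1=True, v2=True, v3=True, v4=True, v5=True, v6=True, v7=True, v8=False, v9=True

Set v1 = True and propagate.
Set v2 = True and propagate.
  then v9 is forced to True.
  then v5 is forced to True.
  then v8 is forced to False.
  then v7 is forced to True.
  then v6 is forced to True.
  then v3 is forced to True.
v4 is now unconstrained; take v4 = True.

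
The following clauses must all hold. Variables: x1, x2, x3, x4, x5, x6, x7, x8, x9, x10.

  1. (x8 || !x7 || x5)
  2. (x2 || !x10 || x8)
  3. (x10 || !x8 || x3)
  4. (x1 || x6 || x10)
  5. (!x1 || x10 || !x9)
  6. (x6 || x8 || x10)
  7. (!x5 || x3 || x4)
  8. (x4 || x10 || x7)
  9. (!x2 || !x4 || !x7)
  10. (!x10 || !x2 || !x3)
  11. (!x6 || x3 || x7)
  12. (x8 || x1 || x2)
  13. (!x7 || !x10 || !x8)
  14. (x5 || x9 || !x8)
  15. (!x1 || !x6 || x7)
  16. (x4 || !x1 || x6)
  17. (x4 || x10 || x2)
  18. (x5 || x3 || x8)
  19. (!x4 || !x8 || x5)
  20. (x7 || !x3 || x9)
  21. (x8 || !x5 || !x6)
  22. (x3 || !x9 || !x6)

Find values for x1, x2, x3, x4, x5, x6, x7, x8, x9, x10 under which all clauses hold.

x1=0, x2=0, x3=1, x4=1, x5=1, x6=0, x7=0, x8=1, x9=1, x10=1

Try x1 = False.
The remaining clauses are satisfied by x2 = False, x3 = True, x4 = True, x5 = True, x6 = False, x7 = False, x8 = True, x9 = True, x10 = True.
Every clause has at least one true literal under this assignment.
Check each clause:
  1. (!x7 || x8 || x5) — x8 is true.
  2. (x2 || !x10 || x8) — x8 is true.
  3. (!x8 || x3 || x10) — x10 is true.
  4. (x10 || x1 || x6) — x10 is true.
  5. (!x1 || x10 || !x9) — x10 is true.
  6. (x8 || x6 || x10) — x8 is true.
  7. (x4 || !x5 || x3) — x3 is true.
  8. (x7 || x10 || x4) — x10 is true.
  9. (!x2 || !x7 || !x4) — !x7 is true.
  10. (!x10 || !x2 || !x3) — !x2 is true.
  11. (x7 || x3 || !x6) — !x6 is true.
  12. (x8 || x1 || x2) — x8 is true.
  13. (!x10 || !x7 || !x8) — !x7 is true.
  14. (x9 || !x8 || x5) — x9 is true.
  15. (x7 || !x6 || !x1) — !x6 is true.
  16. (x6 || x4 || !x1) — x4 is true.
  17. (x2 || x4 || x10) — x10 is true.
  18. (x3 || x5 || x8) — x8 is true.
  19. (x5 || !x8 || !x4) — x5 is true.
  20. (x9 || !x3 || x7) — x9 is true.
  21. (!x5 || x8 || !x6) — x8 is true.
  22. (!x6 || x3 || !x9) — !x6 is true.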